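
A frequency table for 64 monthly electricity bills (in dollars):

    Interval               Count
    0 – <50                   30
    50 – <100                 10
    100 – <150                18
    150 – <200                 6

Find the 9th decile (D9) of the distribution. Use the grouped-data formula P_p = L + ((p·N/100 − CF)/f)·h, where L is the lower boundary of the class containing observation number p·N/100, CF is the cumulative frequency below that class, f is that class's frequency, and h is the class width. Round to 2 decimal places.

148.89

N = 64; target position k = 90/100 · 64 = 57.6.
Cumulative frequencies: 30, 40, 58, 64.
Observation 57.6 falls in the class 100 – <150.
L = 100, CF = 40, f = 18, h = 50.
P90 = 100 + ((57.6 − 40)/18)·50 = 100 + 48.8889 = 148.889.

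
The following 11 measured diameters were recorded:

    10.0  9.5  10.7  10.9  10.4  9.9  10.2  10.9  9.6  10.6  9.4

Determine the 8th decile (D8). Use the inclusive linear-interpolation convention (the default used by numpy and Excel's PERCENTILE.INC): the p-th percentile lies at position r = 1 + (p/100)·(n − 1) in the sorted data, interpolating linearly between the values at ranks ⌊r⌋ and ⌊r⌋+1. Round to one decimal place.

Sorted: 9.4, 9.5, 9.6, 9.9, 10.0, 10.2, 10.4, 10.6, 10.7, 10.9, 10.9.
n = 11.
r = 1 + (80/100)·(11 − 1) = 1 + 8 = 9.
r is an integer, so P80 is the value at rank 9: 10.7.

10.7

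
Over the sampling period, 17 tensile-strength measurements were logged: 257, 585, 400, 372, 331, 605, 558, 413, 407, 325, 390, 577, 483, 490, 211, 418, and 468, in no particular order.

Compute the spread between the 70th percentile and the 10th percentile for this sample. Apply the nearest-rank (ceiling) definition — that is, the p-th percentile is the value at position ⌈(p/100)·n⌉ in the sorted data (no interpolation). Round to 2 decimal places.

226.00

Sorted: 211, 257, 325, 331, 372, 390, 400, 407, 413, 418, 468, 483, 490, 558, 577, 585, 605.
n = 17.
P10: rank ⌈10/100·17⌉ = 2 → 257.
P70: rank ⌈70/100·17⌉ = 12 → 483.
Difference: 483 − 257 = 226.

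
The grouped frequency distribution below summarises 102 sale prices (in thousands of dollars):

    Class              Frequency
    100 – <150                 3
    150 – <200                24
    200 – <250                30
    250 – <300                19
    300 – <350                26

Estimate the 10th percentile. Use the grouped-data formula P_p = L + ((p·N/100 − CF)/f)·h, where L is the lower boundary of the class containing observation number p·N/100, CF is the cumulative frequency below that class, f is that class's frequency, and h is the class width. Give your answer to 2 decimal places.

165.00

N = 102; target position k = 10/100 · 102 = 10.2.
Cumulative frequencies: 3, 27, 57, 76, 102.
Observation 10.2 falls in the class 150 – <200.
L = 150, CF = 3, f = 24, h = 50.
P10 = 150 + ((10.2 − 3)/24)·50 = 150 + 15 = 165.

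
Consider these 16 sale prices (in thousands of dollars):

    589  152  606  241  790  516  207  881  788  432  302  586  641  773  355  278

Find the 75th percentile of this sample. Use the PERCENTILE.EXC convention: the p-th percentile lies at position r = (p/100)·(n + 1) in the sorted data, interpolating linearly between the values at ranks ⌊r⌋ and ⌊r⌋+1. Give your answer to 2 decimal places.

740.00

Sorted: 152, 207, 241, 278, 302, 355, 432, 516, 586, 589, 606, 641, 773, 788, 790, 881.
n = 16.
r = (75/100)·(16 + 1) = 12.75.
Rank 12 is 641 and rank 13 is 773.
Interpolate: 641 + 0.75·(773 − 641) = 641 + 0.75·132 = 740.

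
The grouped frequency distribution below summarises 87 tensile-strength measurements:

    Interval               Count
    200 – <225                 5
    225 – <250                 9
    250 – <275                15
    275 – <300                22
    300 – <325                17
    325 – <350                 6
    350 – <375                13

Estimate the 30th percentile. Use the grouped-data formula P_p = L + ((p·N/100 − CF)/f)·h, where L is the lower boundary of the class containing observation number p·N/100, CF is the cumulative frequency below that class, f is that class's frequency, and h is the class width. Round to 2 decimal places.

270.17

N = 87; target position k = 30/100 · 87 = 26.1.
Cumulative frequencies: 5, 14, 29, 51, 68, 74, 87.
Observation 26.1 falls in the class 250 – <275.
L = 250, CF = 14, f = 15, h = 25.
P30 = 250 + ((26.1 − 14)/15)·25 = 250 + 20.1667 = 270.167.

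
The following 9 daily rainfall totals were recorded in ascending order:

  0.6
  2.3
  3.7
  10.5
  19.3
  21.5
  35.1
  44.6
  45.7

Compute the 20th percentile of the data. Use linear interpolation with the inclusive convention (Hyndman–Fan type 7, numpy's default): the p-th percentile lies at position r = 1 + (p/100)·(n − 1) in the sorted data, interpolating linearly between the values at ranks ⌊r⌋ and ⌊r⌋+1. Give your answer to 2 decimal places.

3.14

n = 9.
r = 1 + (20/100)·(9 − 1) = 1 + 1.6 = 2.6.
Rank 2 is 2.3 and rank 3 is 3.7.
Interpolate: 2.3 + 0.6·(3.7 − 2.3) = 2.3 + 0.6·1.4 = 3.14.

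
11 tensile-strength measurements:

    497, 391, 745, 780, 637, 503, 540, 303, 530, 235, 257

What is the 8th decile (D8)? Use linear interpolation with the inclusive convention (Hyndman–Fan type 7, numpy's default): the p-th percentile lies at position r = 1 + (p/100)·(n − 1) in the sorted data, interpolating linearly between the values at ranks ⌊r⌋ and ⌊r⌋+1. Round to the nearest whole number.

Sorted: 235, 257, 303, 391, 497, 503, 530, 540, 637, 745, 780.
n = 11.
r = 1 + (80/100)·(11 − 1) = 1 + 8 = 9.
r is an integer, so P80 is the value at rank 9: 637.

637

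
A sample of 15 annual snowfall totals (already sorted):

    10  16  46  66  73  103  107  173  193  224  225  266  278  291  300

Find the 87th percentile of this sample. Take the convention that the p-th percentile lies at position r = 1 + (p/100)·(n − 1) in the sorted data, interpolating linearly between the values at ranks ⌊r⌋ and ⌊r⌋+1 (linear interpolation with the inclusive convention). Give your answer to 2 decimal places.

280.34

n = 15.
r = 1 + (87/100)·(15 − 1) = 1 + 12.18 = 13.18.
Rank 13 is 278 and rank 14 is 291.
Interpolate: 278 + 0.18·(291 − 278) = 278 + 0.18·13 = 280.34.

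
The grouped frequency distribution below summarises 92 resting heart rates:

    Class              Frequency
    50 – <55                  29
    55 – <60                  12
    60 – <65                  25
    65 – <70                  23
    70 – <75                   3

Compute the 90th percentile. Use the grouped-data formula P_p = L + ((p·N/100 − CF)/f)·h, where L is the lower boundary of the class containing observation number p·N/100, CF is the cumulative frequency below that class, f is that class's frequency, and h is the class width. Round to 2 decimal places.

N = 92; target position k = 90/100 · 92 = 82.8.
Cumulative frequencies: 29, 41, 66, 89, 92.
Observation 82.8 falls in the class 65 – <70.
L = 65, CF = 66, f = 23, h = 5.
P90 = 65 + ((82.8 − 66)/23)·5 = 65 + 3.65217 = 68.6522.

68.65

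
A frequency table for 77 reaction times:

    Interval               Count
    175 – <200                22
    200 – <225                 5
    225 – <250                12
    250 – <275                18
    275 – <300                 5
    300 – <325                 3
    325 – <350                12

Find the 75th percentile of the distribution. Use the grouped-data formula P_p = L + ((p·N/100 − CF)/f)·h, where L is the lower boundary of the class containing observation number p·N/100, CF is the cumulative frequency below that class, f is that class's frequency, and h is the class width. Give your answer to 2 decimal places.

278.75

N = 77; target position k = 75/100 · 77 = 57.75.
Cumulative frequencies: 22, 27, 39, 57, 62, 65, 77.
Observation 57.75 falls in the class 275 – <300.
L = 275, CF = 57, f = 5, h = 25.
P75 = 275 + ((57.75 − 57)/5)·25 = 275 + 3.75 = 278.75.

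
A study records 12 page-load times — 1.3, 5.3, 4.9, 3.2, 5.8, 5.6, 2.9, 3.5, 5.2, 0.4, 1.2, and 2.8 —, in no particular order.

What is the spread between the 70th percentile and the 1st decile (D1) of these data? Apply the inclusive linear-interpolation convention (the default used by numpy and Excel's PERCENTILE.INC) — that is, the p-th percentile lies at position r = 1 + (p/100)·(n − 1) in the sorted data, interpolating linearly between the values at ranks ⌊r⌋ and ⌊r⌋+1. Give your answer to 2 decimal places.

3.90

Sorted: 0.4, 1.2, 1.3, 2.8, 2.9, 3.2, 3.5, 4.9, 5.2, 5.3, 5.6, 5.8.
n = 12.
P10: r = 2.1; ranks 2–3 are 1.2, 1.3; interpolating gives 1.21.
P70: r = 8.7; ranks 8–9 are 4.9, 5.2; interpolating gives 5.11.
Difference: 5.11 − 1.21 = 3.9.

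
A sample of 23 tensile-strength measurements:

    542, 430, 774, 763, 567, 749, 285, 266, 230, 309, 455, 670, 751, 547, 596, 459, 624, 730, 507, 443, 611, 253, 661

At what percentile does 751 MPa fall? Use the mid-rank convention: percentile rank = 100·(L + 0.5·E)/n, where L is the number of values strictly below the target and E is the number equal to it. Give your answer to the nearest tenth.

Sorted: 230, 253, 266, 285, 309, 430, 443, 455, 459, 507, 542, 547, 567, 596, 611, 624, 661, 670, 730, 749, 751, 763, 774.
Count below 751: L = 20; count equal: E = 1; n = 23.
Percentile rank = 100·(20 + 0.5·1)/23 = 100·20.5/23 = 89.13.

89.1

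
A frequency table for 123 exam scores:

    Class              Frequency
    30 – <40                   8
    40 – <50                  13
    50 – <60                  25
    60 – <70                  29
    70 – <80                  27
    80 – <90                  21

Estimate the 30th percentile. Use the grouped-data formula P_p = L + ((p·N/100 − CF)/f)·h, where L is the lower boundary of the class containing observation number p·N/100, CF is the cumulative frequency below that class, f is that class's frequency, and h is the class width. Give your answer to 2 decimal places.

56.36

N = 123; target position k = 30/100 · 123 = 36.9.
Cumulative frequencies: 8, 21, 46, 75, 102, 123.
Observation 36.9 falls in the class 50 – <60.
L = 50, CF = 21, f = 25, h = 10.
P30 = 50 + ((36.9 − 21)/25)·10 = 50 + 6.36 = 56.36.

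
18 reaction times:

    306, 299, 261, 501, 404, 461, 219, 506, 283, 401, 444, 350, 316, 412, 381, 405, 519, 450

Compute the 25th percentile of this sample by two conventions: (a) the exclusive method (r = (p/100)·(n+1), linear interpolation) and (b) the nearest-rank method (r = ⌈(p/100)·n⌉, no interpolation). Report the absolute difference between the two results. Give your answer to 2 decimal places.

Sorted: 219, 261, 283, 299, 306, 316, 350, 381, 401, 404, 405, 412, 444, 450, 461, 501, 506, 519.
n = 18.
(a) r = 4.75; between ranks 4 (299) and 5 (306): 304.25.
(b) the nearest-rank method: rank 5 → 306.
|304.25 − 306| = 1.75.

1.75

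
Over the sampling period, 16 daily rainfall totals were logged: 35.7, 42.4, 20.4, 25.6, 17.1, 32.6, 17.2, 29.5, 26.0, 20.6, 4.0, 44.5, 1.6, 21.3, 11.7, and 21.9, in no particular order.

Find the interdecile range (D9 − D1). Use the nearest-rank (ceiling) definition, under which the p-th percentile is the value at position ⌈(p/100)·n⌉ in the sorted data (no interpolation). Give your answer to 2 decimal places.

38.40

Sorted: 1.6, 4.0, 11.7, 17.1, 17.2, 20.4, 20.6, 21.3, 21.9, 25.6, 26.0, 29.5, 32.6, 35.7, 42.4, 44.5.
n = 16.
P10: rank ⌈10/100·16⌉ = 2 → 4.
P90: rank ⌈90/100·16⌉ = 15 → 42.4.
Difference: 42.4 − 4 = 38.4.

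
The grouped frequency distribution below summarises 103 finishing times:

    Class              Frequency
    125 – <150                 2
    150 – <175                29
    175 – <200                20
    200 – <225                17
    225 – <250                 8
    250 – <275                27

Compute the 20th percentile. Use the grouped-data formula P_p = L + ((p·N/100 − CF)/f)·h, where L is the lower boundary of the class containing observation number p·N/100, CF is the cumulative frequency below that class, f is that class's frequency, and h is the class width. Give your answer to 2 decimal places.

166.03

N = 103; target position k = 20/100 · 103 = 20.6.
Cumulative frequencies: 2, 31, 51, 68, 76, 103.
Observation 20.6 falls in the class 150 – <175.
L = 150, CF = 2, f = 29, h = 25.
P20 = 150 + ((20.6 − 2)/29)·25 = 150 + 16.0345 = 166.034.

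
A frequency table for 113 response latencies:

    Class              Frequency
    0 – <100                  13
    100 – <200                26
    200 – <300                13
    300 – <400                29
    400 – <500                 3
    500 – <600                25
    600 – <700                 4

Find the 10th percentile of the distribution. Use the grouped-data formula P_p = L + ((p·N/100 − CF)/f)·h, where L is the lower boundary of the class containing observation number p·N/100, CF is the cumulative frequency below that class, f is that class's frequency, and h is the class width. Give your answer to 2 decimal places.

86.92

N = 113; target position k = 10/100 · 113 = 11.3.
Cumulative frequencies: 13, 39, 52, 81, 84, 109, 113.
Observation 11.3 falls in the class 0 – <100.
L = 0, CF = 0, f = 13, h = 100.
P10 = 0 + ((11.3 − 0)/13)·100 = 0 + 86.9231 = 86.9231.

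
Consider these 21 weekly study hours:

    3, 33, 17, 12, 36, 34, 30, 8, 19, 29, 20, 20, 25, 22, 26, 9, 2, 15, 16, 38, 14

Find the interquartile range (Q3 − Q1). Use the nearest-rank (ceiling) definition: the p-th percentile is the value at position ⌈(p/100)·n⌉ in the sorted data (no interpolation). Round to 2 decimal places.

15.00

Sorted: 2, 3, 8, 9, 12, 14, 15, 16, 17, 19, 20, 20, 22, 25, 26, 29, 30, 33, 34, 36, 38.
n = 21.
P25: rank ⌈25/100·21⌉ = 6 → 14.
P75: rank ⌈75/100·21⌉ = 16 → 29.
Difference: 29 − 14 = 15.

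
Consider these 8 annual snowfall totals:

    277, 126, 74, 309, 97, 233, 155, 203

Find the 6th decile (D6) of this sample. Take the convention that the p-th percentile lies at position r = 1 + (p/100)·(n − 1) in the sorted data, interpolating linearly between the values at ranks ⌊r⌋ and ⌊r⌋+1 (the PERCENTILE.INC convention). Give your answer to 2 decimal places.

209.00

Sorted: 74, 97, 126, 155, 203, 233, 277, 309.
n = 8.
r = 1 + (60/100)·(8 − 1) = 1 + 4.2 = 5.2.
Rank 5 is 203 and rank 6 is 233.
Interpolate: 203 + 0.2·(233 − 203) = 203 + 0.2·30 = 209.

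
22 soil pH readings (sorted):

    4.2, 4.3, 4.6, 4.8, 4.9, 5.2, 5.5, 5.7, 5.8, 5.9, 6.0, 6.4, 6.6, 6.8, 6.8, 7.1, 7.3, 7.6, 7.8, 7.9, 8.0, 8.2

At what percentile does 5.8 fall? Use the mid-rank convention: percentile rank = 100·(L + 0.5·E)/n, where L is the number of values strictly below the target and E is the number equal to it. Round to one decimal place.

Count below 5.8: L = 8; count equal: E = 1; n = 22.
Percentile rank = 100·(8 + 0.5·1)/22 = 100·8.5/22 = 38.64.

38.6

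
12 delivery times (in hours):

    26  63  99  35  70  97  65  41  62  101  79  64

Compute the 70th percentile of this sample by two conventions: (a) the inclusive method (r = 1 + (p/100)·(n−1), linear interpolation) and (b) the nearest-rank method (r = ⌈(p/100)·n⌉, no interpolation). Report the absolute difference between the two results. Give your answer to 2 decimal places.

2.70

Sorted: 26, 35, 41, 62, 63, 64, 65, 70, 79, 97, 99, 101.
n = 12.
(a) r = 8.7; between ranks 8 (70) and 9 (79): 76.3.
(b) the nearest-rank method: rank 9 → 79.
|76.3 − 79| = 2.7.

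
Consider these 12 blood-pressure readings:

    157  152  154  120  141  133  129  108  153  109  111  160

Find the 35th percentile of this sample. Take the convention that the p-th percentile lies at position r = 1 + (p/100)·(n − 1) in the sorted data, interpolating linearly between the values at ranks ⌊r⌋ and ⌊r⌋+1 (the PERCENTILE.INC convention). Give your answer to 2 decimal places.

127.65

Sorted: 108, 109, 111, 120, 129, 133, 141, 152, 153, 154, 157, 160.
n = 12.
r = 1 + (35/100)·(12 − 1) = 1 + 3.85 = 4.85.
Rank 4 is 120 and rank 5 is 129.
Interpolate: 120 + 0.85·(129 − 120) = 120 + 0.85·9 = 127.65.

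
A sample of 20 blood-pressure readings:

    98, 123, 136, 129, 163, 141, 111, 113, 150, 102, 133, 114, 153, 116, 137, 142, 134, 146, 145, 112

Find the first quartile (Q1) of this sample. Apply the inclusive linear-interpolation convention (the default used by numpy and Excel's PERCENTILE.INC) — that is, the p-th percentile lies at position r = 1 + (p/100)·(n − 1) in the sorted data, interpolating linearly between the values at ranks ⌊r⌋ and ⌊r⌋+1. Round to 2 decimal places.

Sorted: 98, 102, 111, 112, 113, 114, 116, 123, 129, 133, 134, 136, 137, 141, 142, 145, 146, 150, 153, 163.
n = 20.
r = 1 + (25/100)·(20 − 1) = 1 + 4.75 = 5.75.
Rank 5 is 113 and rank 6 is 114.
Interpolate: 113 + 0.75·(114 − 113) = 113 + 0.75·1 = 113.75.

113.75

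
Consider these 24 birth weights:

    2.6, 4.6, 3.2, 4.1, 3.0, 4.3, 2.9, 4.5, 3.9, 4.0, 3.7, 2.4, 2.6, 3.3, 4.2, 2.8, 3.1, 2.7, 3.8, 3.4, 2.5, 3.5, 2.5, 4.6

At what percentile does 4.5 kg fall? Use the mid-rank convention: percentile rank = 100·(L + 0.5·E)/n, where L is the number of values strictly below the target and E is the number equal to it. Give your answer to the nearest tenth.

89.6

Sorted: 2.4, 2.5, 2.5, 2.6, 2.6, 2.7, 2.8, 2.9, 3.0, 3.1, 3.2, 3.3, 3.4, 3.5, 3.7, 3.8, 3.9, 4.0, 4.1, 4.2, 4.3, 4.5, 4.6, 4.6.
Count below 4.5: L = 21; count equal: E = 1; n = 24.
Percentile rank = 100·(21 + 0.5·1)/24 = 100·21.5/24 = 89.58.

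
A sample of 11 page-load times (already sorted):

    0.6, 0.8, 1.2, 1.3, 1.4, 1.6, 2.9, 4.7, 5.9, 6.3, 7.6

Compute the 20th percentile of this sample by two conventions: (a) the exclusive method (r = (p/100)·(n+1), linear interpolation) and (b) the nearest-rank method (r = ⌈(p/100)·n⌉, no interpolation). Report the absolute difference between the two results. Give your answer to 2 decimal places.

n = 11.
(a) r = 2.4; between ranks 2 (0.8) and 3 (1.2): 0.96.
(b) the nearest-rank method: rank 3 → 1.2.
|0.96 − 1.2| = 0.24.

0.24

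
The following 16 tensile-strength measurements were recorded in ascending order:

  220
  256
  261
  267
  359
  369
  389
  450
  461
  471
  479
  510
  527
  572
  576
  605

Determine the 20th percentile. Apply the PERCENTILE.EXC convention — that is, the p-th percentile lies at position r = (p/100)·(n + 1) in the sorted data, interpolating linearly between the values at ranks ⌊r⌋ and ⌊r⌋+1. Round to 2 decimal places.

n = 16.
r = (20/100)·(16 + 1) = 3.4.
Rank 3 is 261 and rank 4 is 267.
Interpolate: 261 + 0.4·(267 − 261) = 261 + 0.4·6 = 263.4.

263.40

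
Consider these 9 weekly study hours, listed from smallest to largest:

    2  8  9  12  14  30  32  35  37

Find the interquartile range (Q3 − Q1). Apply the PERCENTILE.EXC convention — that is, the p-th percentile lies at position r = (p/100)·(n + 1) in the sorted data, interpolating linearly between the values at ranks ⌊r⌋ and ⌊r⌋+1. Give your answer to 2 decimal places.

n = 9.
P25: r = 2.5; ranks 2–3 are 8, 9; interpolating gives 8.5.
P75: r = 7.5; ranks 7–8 are 32, 35; interpolating gives 33.5.
Difference: 33.5 − 8.5 = 25.

25.00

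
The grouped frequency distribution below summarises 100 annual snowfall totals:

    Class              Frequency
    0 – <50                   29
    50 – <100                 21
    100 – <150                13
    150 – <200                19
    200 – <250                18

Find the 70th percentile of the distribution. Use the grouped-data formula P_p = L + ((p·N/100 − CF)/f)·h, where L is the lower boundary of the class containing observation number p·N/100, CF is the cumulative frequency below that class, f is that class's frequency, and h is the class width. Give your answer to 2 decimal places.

N = 100; target position k = 70/100 · 100 = 70.
Cumulative frequencies: 29, 50, 63, 82, 100.
Observation 70 falls in the class 150 – <200.
L = 150, CF = 63, f = 19, h = 50.
P70 = 150 + ((70 − 63)/19)·50 = 150 + 18.4211 = 168.421.

168.42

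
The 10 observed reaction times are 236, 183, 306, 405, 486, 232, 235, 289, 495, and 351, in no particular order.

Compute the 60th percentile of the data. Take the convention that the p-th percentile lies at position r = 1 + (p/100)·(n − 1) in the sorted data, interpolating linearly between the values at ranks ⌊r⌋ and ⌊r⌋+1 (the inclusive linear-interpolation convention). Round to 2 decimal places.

324.00

Sorted: 183, 232, 235, 236, 289, 306, 351, 405, 486, 495.
n = 10.
r = 1 + (60/100)·(10 − 1) = 1 + 5.4 = 6.4.
Rank 6 is 306 and rank 7 is 351.
Interpolate: 306 + 0.4·(351 − 306) = 306 + 0.4·45 = 324.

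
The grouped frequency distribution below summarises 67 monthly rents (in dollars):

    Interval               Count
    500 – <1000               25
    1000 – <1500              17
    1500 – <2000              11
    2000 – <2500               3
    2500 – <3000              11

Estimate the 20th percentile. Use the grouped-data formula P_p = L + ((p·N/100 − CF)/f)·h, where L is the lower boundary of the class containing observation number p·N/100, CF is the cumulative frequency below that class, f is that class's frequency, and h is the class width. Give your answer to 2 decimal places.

768.00

N = 67; target position k = 20/100 · 67 = 13.4.
Cumulative frequencies: 25, 42, 53, 56, 67.
Observation 13.4 falls in the class 500 – <1000.
L = 500, CF = 0, f = 25, h = 500.
P20 = 500 + ((13.4 − 0)/25)·500 = 500 + 268 = 768.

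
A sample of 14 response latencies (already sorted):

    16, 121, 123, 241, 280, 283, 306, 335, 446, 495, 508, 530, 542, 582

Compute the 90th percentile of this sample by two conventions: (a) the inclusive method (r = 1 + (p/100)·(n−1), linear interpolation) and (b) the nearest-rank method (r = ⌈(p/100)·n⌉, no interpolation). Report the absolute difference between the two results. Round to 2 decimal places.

n = 14.
(a) r = 12.7; between ranks 12 (530) and 13 (542): 538.4.
(b) the nearest-rank method: rank 13 → 542.
|538.4 − 542| = 3.6.

3.60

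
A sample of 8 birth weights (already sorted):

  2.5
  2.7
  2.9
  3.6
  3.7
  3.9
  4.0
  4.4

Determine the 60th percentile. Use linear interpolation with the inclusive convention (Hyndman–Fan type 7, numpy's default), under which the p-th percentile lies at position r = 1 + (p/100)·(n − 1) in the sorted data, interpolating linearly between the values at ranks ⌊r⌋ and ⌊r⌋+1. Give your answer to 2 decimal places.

3.74

n = 8.
r = 1 + (60/100)·(8 − 1) = 1 + 4.2 = 5.2.
Rank 5 is 3.7 and rank 6 is 3.9.
Interpolate: 3.7 + 0.2·(3.9 − 3.7) = 3.7 + 0.2·0.2 = 3.74.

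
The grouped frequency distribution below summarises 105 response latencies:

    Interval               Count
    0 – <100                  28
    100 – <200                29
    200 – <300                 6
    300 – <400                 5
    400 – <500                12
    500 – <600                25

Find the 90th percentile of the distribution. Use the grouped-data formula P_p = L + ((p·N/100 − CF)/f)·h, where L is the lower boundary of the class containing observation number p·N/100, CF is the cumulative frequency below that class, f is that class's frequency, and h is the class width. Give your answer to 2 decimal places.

558.00

N = 105; target position k = 90/100 · 105 = 94.5.
Cumulative frequencies: 28, 57, 63, 68, 80, 105.
Observation 94.5 falls in the class 500 – <600.
L = 500, CF = 80, f = 25, h = 100.
P90 = 500 + ((94.5 − 80)/25)·100 = 500 + 58 = 558.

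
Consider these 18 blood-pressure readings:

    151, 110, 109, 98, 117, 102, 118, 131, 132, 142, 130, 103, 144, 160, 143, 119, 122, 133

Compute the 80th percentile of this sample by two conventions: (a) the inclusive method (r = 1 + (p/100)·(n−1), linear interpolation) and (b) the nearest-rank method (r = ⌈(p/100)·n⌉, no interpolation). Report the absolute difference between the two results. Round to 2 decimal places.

0.40

Sorted: 98, 102, 103, 109, 110, 117, 118, 119, 122, 130, 131, 132, 133, 142, 143, 144, 151, 160.
n = 18.
(a) r = 14.6; between ranks 14 (142) and 15 (143): 142.6.
(b) the nearest-rank method: rank 15 → 143.
|142.6 − 143| = 0.4.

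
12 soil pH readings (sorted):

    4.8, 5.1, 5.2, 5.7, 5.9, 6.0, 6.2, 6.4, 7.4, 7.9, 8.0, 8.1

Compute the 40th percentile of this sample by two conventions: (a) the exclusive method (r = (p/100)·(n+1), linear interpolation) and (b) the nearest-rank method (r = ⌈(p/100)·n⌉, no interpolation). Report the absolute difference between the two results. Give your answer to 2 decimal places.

n = 12.
(a) r = 5.2; between ranks 5 (5.9) and 6 (6.0): 5.92.
(b) the nearest-rank method: rank 5 → 5.9.
|5.92 − 5.9| = 0.02.

0.02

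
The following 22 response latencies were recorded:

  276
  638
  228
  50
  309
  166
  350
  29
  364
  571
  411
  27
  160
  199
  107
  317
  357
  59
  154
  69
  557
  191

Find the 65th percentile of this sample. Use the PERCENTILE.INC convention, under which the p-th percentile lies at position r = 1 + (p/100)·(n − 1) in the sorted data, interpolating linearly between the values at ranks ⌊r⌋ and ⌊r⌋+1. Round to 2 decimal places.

Sorted: 27, 29, 50, 59, 69, 107, 154, 160, 166, 191, 199, 228, 276, 309, 317, 350, 357, 364, 411, 557, 571, 638.
n = 22.
r = 1 + (65/100)·(22 − 1) = 1 + 13.65 = 14.65.
Rank 14 is 309 and rank 15 is 317.
Interpolate: 309 + 0.65·(317 − 309) = 309 + 0.65·8 = 314.2.

314.20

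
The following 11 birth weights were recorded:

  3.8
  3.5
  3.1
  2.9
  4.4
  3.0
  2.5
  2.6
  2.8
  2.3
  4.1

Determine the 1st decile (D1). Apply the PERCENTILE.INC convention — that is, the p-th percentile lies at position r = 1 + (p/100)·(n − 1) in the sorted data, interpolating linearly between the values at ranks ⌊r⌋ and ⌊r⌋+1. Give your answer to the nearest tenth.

2.5

Sorted: 2.3, 2.5, 2.6, 2.8, 2.9, 3.0, 3.1, 3.5, 3.8, 4.1, 4.4.
n = 11.
r = 1 + (10/100)·(11 − 1) = 1 + 1 = 2.
r is an integer, so P10 is the value at rank 2: 2.5.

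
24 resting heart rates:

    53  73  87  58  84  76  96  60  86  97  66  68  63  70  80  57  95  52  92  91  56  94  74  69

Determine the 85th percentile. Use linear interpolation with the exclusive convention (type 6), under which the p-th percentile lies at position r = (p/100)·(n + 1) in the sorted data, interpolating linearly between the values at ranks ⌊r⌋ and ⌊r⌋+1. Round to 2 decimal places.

94.25

Sorted: 52, 53, 56, 57, 58, 60, 63, 66, 68, 69, 70, 73, 74, 76, 80, 84, 86, 87, 91, 92, 94, 95, 96, 97.
n = 24.
r = (85/100)·(24 + 1) = 21.25.
Rank 21 is 94 and rank 22 is 95.
Interpolate: 94 + 0.25·(95 − 94) = 94 + 0.25·1 = 94.25.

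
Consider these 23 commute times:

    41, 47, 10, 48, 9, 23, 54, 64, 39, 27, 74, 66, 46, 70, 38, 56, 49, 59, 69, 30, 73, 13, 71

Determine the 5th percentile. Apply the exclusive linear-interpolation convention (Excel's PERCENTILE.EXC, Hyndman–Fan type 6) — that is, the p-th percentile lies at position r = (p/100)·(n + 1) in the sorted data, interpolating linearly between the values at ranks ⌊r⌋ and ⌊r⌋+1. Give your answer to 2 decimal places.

Sorted: 9, 10, 13, 23, 27, 30, 38, 39, 41, 46, 47, 48, 49, 54, 56, 59, 64, 66, 69, 70, 71, 73, 74.
n = 23.
r = (5/100)·(23 + 1) = 1.2.
Rank 1 is 9 and rank 2 is 10.
Interpolate: 9 + 0.2·(10 − 9) = 9 + 0.2·1 = 9.2.

9.20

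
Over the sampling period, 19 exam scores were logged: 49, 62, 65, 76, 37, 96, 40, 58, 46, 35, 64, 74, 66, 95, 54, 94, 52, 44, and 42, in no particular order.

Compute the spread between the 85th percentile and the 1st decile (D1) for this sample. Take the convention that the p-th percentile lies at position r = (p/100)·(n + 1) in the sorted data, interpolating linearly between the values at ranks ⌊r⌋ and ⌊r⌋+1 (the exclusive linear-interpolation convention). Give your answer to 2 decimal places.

Sorted: 35, 37, 40, 42, 44, 46, 49, 52, 54, 58, 62, 64, 65, 66, 74, 76, 94, 95, 96.
n = 19.
P10: r = 2 (integer) → 37.
P85: r = 17 (integer) → 94.
Difference: 94 − 37 = 57.

57.00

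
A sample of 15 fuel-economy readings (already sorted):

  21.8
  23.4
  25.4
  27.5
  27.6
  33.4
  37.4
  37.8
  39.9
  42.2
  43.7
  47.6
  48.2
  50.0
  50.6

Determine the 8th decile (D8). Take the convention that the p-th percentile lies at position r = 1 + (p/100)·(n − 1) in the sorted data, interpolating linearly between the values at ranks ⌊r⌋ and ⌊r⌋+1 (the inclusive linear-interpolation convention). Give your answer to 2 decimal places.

n = 15.
r = 1 + (80/100)·(15 − 1) = 1 + 11.2 = 12.2.
Rank 12 is 47.6 and rank 13 is 48.2.
Interpolate: 47.6 + 0.2·(48.2 − 47.6) = 47.6 + 0.2·0.6 = 47.72.

47.72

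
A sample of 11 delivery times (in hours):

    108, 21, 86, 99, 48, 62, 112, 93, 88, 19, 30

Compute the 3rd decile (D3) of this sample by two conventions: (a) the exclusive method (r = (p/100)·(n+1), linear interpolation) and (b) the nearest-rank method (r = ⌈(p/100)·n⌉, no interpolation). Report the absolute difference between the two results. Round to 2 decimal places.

7.20

Sorted: 19, 21, 30, 48, 62, 86, 88, 93, 99, 108, 112.
n = 11.
(a) r = 3.6; between ranks 3 (30) and 4 (48): 40.8.
(b) the nearest-rank method: rank 4 → 48.
|40.8 − 48| = 7.2.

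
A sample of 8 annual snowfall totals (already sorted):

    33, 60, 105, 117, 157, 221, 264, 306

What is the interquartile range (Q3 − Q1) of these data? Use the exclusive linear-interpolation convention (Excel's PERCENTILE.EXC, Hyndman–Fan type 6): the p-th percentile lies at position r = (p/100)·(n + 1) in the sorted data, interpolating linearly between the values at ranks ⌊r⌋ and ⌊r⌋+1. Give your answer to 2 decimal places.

182.00

n = 8.
P25: r = 2.25; ranks 2–3 are 60, 105; interpolating gives 71.25.
P75: r = 6.75; ranks 6–7 are 221, 264; interpolating gives 253.25.
Difference: 253.25 − 71.25 = 182.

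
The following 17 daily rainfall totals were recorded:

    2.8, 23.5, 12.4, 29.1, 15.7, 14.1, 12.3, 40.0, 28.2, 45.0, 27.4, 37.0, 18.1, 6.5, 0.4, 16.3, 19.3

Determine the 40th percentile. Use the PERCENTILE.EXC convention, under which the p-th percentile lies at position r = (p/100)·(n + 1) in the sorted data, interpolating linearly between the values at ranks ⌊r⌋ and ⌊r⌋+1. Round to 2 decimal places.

15.82

Sorted: 0.4, 2.8, 6.5, 12.3, 12.4, 14.1, 15.7, 16.3, 18.1, 19.3, 23.5, 27.4, 28.2, 29.1, 37.0, 40.0, 45.0.
n = 17.
r = (40/100)·(17 + 1) = 7.2.
Rank 7 is 15.7 and rank 8 is 16.3.
Interpolate: 15.7 + 0.2·(16.3 − 15.7) = 15.7 + 0.2·0.6 = 15.82.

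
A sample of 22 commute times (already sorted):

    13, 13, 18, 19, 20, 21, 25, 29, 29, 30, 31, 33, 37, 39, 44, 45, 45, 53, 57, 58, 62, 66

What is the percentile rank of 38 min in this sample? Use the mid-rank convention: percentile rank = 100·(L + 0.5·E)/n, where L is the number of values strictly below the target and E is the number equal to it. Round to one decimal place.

59.1

Count below 38: L = 13; count equal: E = 0; n = 22.
Percentile rank = 100·(13 + 0.5·0)/22 = 100·13/22 = 59.09.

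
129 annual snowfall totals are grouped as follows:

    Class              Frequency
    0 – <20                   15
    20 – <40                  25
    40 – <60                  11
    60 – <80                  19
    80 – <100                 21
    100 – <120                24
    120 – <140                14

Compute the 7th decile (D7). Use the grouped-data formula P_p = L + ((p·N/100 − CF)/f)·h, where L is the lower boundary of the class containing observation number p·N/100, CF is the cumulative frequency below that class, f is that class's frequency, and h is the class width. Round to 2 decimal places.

99.33

N = 129; target position k = 70/100 · 129 = 90.3.
Cumulative frequencies: 15, 40, 51, 70, 91, 115, 129.
Observation 90.3 falls in the class 80 – <100.
L = 80, CF = 70, f = 21, h = 20.
P70 = 80 + ((90.3 − 70)/21)·20 = 80 + 19.3333 = 99.3333.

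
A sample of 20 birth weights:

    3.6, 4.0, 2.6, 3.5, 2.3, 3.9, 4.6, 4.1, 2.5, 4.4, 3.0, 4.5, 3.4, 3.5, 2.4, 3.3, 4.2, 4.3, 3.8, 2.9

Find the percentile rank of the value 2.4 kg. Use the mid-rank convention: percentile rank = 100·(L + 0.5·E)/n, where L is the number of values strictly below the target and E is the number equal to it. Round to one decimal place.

7.5

Sorted: 2.3, 2.4, 2.5, 2.6, 2.9, 3.0, 3.3, 3.4, 3.5, 3.5, 3.6, 3.8, 3.9, 4.0, 4.1, 4.2, 4.3, 4.4, 4.5, 4.6.
Count below 2.4: L = 1; count equal: E = 1; n = 20.
Percentile rank = 100·(1 + 0.5·1)/20 = 100·1.5/20 = 7.5.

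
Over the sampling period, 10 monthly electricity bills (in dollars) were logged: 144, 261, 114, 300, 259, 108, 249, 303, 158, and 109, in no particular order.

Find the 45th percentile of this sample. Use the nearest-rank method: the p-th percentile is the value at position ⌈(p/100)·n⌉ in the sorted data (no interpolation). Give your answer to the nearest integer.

Sorted: 108, 109, 114, 144, 158, 249, 259, 261, 300, 303.
n = 10.
Position = ⌈45/100 · 10⌉ = ⌈4.5⌉ = 5.
The value at rank 5 is 158.

158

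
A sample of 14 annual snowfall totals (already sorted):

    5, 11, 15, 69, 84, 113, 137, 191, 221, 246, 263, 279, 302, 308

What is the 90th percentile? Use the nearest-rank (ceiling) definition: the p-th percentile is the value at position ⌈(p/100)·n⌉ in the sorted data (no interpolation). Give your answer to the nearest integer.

n = 14.
Position = ⌈90/100 · 14⌉ = ⌈12.6⌉ = 13.
The value at rank 13 is 302.

302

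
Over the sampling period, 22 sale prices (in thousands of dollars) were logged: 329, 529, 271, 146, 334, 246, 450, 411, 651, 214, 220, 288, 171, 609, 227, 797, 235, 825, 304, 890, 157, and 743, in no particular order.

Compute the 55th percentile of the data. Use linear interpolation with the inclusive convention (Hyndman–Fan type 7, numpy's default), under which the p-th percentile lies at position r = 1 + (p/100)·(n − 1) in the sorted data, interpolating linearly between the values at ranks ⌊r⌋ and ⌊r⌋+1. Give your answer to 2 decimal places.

Sorted: 146, 157, 171, 214, 220, 227, 235, 246, 271, 288, 304, 329, 334, 411, 450, 529, 609, 651, 743, 797, 825, 890.
n = 22.
r = 1 + (55/100)·(22 − 1) = 1 + 11.55 = 12.55.
Rank 12 is 329 and rank 13 is 334.
Interpolate: 329 + 0.55·(334 − 329) = 329 + 0.55·5 = 331.75.

331.75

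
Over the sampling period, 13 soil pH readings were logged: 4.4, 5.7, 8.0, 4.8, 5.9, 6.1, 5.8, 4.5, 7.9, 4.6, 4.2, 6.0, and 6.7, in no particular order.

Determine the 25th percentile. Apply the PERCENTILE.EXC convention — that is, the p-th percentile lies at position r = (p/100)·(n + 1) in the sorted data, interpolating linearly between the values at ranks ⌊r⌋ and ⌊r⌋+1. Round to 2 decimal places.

Sorted: 4.2, 4.4, 4.5, 4.6, 4.8, 5.7, 5.8, 5.9, 6.0, 6.1, 6.7, 7.9, 8.0.
n = 13.
r = (25/100)·(13 + 1) = 3.5.
Rank 3 is 4.5 and rank 4 is 4.6.
Interpolate: 4.5 + 0.5·(4.6 − 4.5) = 4.5 + 0.5·0.1 = 4.55.

4.55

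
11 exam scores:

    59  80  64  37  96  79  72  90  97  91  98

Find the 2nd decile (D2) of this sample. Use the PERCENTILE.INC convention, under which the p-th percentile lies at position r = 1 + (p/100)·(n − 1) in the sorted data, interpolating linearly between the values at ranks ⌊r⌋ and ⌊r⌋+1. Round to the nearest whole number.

Sorted: 37, 59, 64, 72, 79, 80, 90, 91, 96, 97, 98.
n = 11.
r = 1 + (20/100)·(11 − 1) = 1 + 2 = 3.
r is an integer, so P20 is the value at rank 3: 64.

64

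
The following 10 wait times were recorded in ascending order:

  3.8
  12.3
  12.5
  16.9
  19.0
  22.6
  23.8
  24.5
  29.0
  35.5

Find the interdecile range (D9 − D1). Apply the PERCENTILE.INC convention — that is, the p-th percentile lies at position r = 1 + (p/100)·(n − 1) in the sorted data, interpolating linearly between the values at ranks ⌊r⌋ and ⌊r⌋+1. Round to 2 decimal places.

18.20

n = 10.
P10: r = 1.9; ranks 1–2 are 3.8, 12.3; interpolating gives 11.45.
P90: r = 9.1; ranks 9–10 are 29.0, 35.5; interpolating gives 29.65.
Difference: 29.65 − 11.45 = 18.2.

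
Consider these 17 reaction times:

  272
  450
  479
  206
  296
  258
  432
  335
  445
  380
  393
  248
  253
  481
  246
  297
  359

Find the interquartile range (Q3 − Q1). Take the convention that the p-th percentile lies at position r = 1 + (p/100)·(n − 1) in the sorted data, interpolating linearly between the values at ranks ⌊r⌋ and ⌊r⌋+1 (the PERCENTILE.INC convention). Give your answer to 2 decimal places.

Sorted: 206, 246, 248, 253, 258, 272, 296, 297, 335, 359, 380, 393, 432, 445, 450, 479, 481.
n = 17.
P25: r = 5 (integer) → 258.
P75: r = 13 (integer) → 432.
Difference: 432 − 258 = 174.

174.00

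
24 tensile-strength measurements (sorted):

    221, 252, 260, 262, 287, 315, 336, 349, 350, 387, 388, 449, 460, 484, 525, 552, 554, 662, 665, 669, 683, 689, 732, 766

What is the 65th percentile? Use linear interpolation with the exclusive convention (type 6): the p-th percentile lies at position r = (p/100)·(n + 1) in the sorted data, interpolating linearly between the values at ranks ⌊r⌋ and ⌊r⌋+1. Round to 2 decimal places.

552.50

n = 24.
r = (65/100)·(24 + 1) = 16.25.
Rank 16 is 552 and rank 17 is 554.
Interpolate: 552 + 0.25·(554 − 552) = 552 + 0.25·2 = 552.5.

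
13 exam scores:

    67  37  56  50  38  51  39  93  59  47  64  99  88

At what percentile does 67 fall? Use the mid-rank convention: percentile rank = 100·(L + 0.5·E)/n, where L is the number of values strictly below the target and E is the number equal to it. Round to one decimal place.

Sorted: 37, 38, 39, 47, 50, 51, 56, 59, 64, 67, 88, 93, 99.
Count below 67: L = 9; count equal: E = 1; n = 13.
Percentile rank = 100·(9 + 0.5·1)/13 = 100·9.5/13 = 73.08.

73.1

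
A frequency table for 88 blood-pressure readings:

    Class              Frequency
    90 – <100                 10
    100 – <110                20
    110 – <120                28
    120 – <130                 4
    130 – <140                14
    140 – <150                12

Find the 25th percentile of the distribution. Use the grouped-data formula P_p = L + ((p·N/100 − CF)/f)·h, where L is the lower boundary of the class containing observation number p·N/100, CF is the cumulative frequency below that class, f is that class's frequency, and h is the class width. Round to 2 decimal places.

N = 88; target position k = 25/100 · 88 = 22.
Cumulative frequencies: 10, 30, 58, 62, 76, 88.
Observation 22 falls in the class 100 – <110.
L = 100, CF = 10, f = 20, h = 10.
P25 = 100 + ((22 − 10)/20)·10 = 100 + 6 = 106.

106.00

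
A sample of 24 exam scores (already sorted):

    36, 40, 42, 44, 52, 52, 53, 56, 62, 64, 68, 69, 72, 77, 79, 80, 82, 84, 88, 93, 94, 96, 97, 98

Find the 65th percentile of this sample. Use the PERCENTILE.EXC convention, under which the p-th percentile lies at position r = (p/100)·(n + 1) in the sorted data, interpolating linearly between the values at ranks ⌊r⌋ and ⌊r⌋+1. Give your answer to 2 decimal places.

80.50

n = 24.
r = (65/100)·(24 + 1) = 16.25.
Rank 16 is 80 and rank 17 is 82.
Interpolate: 80 + 0.25·(82 − 80) = 80 + 0.25·2 = 80.5.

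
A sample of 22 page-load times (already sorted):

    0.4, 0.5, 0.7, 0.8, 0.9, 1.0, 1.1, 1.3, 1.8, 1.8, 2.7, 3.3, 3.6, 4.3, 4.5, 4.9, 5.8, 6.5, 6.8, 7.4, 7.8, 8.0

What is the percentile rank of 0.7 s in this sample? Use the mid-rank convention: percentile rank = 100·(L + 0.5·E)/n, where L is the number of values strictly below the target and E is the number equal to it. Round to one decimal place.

11.4

Count below 0.7: L = 2; count equal: E = 1; n = 22.
Percentile rank = 100·(2 + 0.5·1)/22 = 100·2.5/22 = 11.36.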